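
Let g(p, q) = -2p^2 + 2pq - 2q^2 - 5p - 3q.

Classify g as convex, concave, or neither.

g is quadratic, so its Hessian is the constant matrix H = [[-4, 2], [2, -4]].
det(H) = 12, tr(H) = -8.
det(H) > 0 and tr(H) < 0, so H is negative definite everywhere: concave.

concave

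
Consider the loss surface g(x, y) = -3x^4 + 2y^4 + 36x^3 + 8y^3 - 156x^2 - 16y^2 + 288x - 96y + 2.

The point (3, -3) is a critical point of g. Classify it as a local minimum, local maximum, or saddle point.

The mixed partial ∂²g/∂x∂y is 0, so the Hessian at any point is diag(g_xx, g_yy) = diag(12(-3x^2 + 18x - 26), 8(3y^2 + 6y - 4)).
At (3, -3): H = diag(12, 40).
Both eigenvalues are positive, so H is positive definite: a local minimum.

local minimum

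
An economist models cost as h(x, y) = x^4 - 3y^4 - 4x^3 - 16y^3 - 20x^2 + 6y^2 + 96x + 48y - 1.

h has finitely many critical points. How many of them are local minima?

2

h separates as a function of x plus a function of y, so ∇h=0 decouples.
∂h/∂x = 4(x - 4)(x - 2)(x + 3) = 0 at x ∈ {-3, 2, 4}; ∂h/∂y = -12(y - 1)(y + 1)(y + 4) = 0 at y ∈ {-4, -1, 1}.
The Hessian is diagonal: diag(h_xx, h_yy). Second derivatives: h_xx(-3)=140, h_xx(2)=-40, h_xx(4)=56; h_yy(-4)=-180, h_yy(-1)=72, h_yy(1)=-120.
Local minima occur where both diagonal entries positive: (-3, -1), (4, -1). Count: 2.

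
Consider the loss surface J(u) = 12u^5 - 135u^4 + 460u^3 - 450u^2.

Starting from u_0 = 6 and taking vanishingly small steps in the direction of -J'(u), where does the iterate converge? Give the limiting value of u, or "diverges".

5

J'(u) = 60u(u - 5)(u - 3)(u - 1), so J'(6) = 5400.
Gradient descent moves in the -J' direction, i.e. u is decreasing.
The nearest critical point in that direction is u = 5, where J'' = 2400 > 0 (a local minimum). The iterate converges there.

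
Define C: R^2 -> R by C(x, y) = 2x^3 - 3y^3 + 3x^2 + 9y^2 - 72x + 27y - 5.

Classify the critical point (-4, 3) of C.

local maximum

The mixed partial ∂²C/∂x∂y is 0, so the Hessian at any point is diag(C_xx, C_yy) = diag(6(2x + 1), 18(-y + 1)).
At (-4, 3): H = diag(-42, -36).
Both eigenvalues are negative, so H is negative definite: a local maximum.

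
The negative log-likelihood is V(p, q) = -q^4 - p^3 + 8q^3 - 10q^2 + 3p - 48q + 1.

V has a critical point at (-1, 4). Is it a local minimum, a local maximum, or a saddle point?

The mixed partial ∂²V/∂p∂q is 0, so the Hessian at any point is diag(V_pp, V_qq) = diag(-6p, 4(-3q^2 + 12q - 5)).
At (-1, 4): H = diag(6, -20).
The eigenvalues have opposite signs, so H is indefinite: a saddle point.

saddle point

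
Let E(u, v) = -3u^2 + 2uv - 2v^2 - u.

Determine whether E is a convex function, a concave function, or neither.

E is quadratic, so its Hessian is the constant matrix H = [[-6, 2], [2, -4]].
det(H) = 20, tr(H) = -10.
det(H) > 0 and tr(H) < 0, so H is negative definite everywhere: concave.

concave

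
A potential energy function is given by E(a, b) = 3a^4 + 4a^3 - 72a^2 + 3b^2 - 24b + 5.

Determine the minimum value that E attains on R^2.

E(a,b) separates as P(a) + Q(b) + 5, so its minimum is min P + min Q + 5.
P'(a) = 12a(a - 3)(a + 4) vanishes at a ∈ {-4, 0, 3}; Q'(b) = 6b - 24 vanishes at b ∈ {4}.
Local minima of P (where P''>0): P(-4)=-640, P(3)=-297. Local minima of Q: Q(4)=-48.
So the global minimum of E is P(-4) + Q(4) + 5 = -640 − 48 + 5 = -683, attained at (-4, 4).

-683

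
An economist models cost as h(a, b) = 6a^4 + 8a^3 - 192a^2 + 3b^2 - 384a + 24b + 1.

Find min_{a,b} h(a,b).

-2607

h(a,b) separates as P(a) + Q(b) + 1, so its minimum is min P + min Q + 1.
P'(a) = 24(a - 4)(a + 1)(a + 4) vanishes at a ∈ {-4, -1, 4}; Q'(b) = 6b + 24 vanishes at b ∈ {-4}.
Local minima of P (where P''>0): P(-4)=-512, P(4)=-2560. Local minima of Q: Q(-4)=-48.
So the global minimum of h is P(4) + Q(-4) + 1 = -2560 − 48 + 1 = -2607, attained at (4, -4).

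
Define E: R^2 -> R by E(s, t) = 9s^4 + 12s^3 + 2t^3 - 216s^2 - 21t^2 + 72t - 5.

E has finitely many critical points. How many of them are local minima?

2

E separates as a function of s plus a function of t, so ∇E=0 decouples.
∂E/∂s = 36s(s - 3)(s + 4) = 0 at s ∈ {-4, 0, 3}; ∂E/∂t = 6(t - 4)(t - 3) = 0 at t ∈ {3, 4}.
The Hessian is diagonal: diag(E_ss, E_tt). Second derivatives: E_ss(-4)=1008, E_ss(0)=-432, E_ss(3)=756; E_tt(3)=-6, E_tt(4)=6.
Local minima occur where both diagonal entries positive: (-4, 4), (3, 4). Count: 2.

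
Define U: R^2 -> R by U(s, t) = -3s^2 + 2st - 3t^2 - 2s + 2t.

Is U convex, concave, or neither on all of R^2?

concave

U is quadratic, so its Hessian is the constant matrix H = [[-6, 2], [2, -6]].
det(H) = 32, tr(H) = -12.
det(H) > 0 and tr(H) < 0, so H is negative definite everywhere: concave.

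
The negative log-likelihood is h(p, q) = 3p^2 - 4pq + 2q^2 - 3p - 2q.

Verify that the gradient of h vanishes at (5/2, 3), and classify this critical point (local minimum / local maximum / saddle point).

local minimum

∇h = (6p - 4q - 3, -4p + 4q - 2); substituting (5/2, 3) gives ∇h = (0, 0), so (5/2, 3) is indeed a critical point.
The Hessian of h is constant: H = [[6, -4], [-4, 4]].
det(H) = 6·4 − (-4)² = 8.
det(H) > 0 and tr(H) = 10 > 0, so H is positive definite and the point is a local minimum.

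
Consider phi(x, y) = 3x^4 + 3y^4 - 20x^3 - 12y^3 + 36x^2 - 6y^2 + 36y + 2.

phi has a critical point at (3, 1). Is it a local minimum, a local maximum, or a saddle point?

saddle point

The mixed partial ∂²phi/∂x∂y is 0, so the Hessian at any point is diag(phi_xx, phi_yy) = diag(12(3x^2 - 10x + 6), 12(3y^2 - 6y - 1)).
At (3, 1): H = diag(36, -48).
The eigenvalues have opposite signs, so H is indefinite: a saddle point.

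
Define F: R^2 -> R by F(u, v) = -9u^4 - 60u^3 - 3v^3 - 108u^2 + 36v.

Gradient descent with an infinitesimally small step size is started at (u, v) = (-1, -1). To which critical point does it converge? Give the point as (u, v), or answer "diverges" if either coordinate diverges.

F is separable, so gradient descent decouples: u follows -∂F/∂u, v follows -∂F/∂v.
∂F/∂u = -36u(u + 2)(u + 3); at u=-1 this is 72, so u decreases.
∂F/∂v = -9(v - 2)(v + 2); at v=-1 this is 27, so v decreases.
u converges to its nearest critical value -2 (a local min of the u-part); v converges to -2. The iterate converges to (-2, -2).

(-2, -2)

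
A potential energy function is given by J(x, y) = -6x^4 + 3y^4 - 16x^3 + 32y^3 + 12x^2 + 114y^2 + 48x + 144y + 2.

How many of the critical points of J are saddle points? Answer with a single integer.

5

J separates as a function of x plus a function of y, so ∇J=0 decouples.
∂J/∂x = -24(x - 1)(x + 1)(x + 2) = 0 at x ∈ {-2, -1, 1}; ∂J/∂y = 12(y + 1)(y + 3)(y + 4) = 0 at y ∈ {-4, -3, -1}.
The Hessian is diagonal: diag(J_xx, J_yy). Second derivatives: J_xx(-2)=-72, J_xx(-1)=48, J_xx(1)=-144; J_yy(-4)=36, J_yy(-3)=-24, J_yy(-1)=72.
Saddle points occur where the two diagonal entries have opposite signs: (-2, -4), (-2, -1), (-1, -3), (1, -4), (1, -1). Count: 5.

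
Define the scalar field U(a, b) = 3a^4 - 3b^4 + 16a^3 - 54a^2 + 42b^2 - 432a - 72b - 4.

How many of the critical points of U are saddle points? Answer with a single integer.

5

U separates as a function of a plus a function of b, so ∇U=0 decouples.
∂U/∂a = 12(a - 3)(a + 3)(a + 4) = 0 at a ∈ {-4, -3, 3}; ∂U/∂b = -12(b - 2)(b - 1)(b + 3) = 0 at b ∈ {-3, 1, 2}.
The Hessian is diagonal: diag(U_aa, U_bb). Second derivatives: U_aa(-4)=84, U_aa(-3)=-72, U_aa(3)=504; U_bb(-3)=-240, U_bb(1)=48, U_bb(2)=-60.
Saddle points occur where the two diagonal entries have opposite signs: (-4, -3), (-4, 2), (-3, 1), (3, -3), (3, 2). Count: 5.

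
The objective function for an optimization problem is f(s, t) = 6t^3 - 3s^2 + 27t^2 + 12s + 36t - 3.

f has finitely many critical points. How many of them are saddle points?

f separates as a function of s plus a function of t, so ∇f=0 decouples.
∂f/∂s = -6(s - 2) = 0 at s ∈ {2}; ∂f/∂t = 18(t + 1)(t + 2) = 0 at t ∈ {-2, -1}.
The Hessian is diagonal: diag(f_ss, f_tt). Second derivatives: f_ss(2)=-6; f_tt(-2)=-18, f_tt(-1)=18.
Saddle points occur where the two diagonal entries have opposite signs: (2, -1). Count: 1.

1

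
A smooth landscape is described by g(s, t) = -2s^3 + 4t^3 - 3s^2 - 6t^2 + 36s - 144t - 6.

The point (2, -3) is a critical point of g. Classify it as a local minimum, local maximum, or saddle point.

The mixed partial ∂²g/∂s∂t is 0, so the Hessian at any point is diag(g_ss, g_tt) = diag(-6(2s + 1), 12(2t - 1)).
At (2, -3): H = diag(-30, -84).
Both eigenvalues are negative, so H is negative definite: a local maximum.

local maximum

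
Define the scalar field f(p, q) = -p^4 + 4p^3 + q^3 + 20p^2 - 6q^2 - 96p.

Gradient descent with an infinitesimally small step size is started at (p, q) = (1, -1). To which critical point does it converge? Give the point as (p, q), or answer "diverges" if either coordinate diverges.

f is separable, so gradient descent decouples: p follows -∂f/∂p, q follows -∂f/∂q.
∂f/∂p = -4(p - 4)(p - 2)(p + 3); at p=1 this is -48, so p increases.
∂f/∂q = 3q(q - 4); at q=-1 this is 15, so q decreases.
The q-coordinate has no critical point in that direction and runs off to infinity.

diverges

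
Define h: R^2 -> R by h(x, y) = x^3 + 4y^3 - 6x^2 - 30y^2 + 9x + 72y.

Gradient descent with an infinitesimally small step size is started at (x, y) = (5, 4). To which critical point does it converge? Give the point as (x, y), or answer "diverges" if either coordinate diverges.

h is separable, so gradient descent decouples: x follows -∂h/∂x, y follows -∂h/∂y.
∂h/∂x = 3(x - 3)(x - 1); at x=5 this is 24, so x decreases.
∂h/∂y = 12(y - 3)(y - 2); at y=4 this is 24, so y decreases.
x converges to its nearest critical value 3 (a local min of the x-part); y converges to 3. The iterate converges to (3, 3).

(3, 3)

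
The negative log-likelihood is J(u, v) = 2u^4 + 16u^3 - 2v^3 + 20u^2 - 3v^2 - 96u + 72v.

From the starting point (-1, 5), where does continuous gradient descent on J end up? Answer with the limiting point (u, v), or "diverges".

J is separable, so gradient descent decouples: u follows -∂J/∂u, v follows -∂J/∂v.
∂J/∂u = 8(u - 1)(u + 3)(u + 4); at u=-1 this is -96, so u increases.
∂J/∂v = -6(v - 3)(v + 4); at v=5 this is -108, so v increases.
The v-coordinate has no critical point in that direction and runs off to infinity.

diverges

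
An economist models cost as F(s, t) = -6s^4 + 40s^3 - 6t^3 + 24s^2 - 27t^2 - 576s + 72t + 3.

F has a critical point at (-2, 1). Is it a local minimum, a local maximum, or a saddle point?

local maximum

The mixed partial ∂²F/∂s∂t is 0, so the Hessian at any point is diag(F_ss, F_tt) = diag(24(-3s^2 + 10s + 2), -18(2t + 3)).
At (-2, 1): H = diag(-720, -90).
Both eigenvalues are negative, so H is negative definite: a local maximum.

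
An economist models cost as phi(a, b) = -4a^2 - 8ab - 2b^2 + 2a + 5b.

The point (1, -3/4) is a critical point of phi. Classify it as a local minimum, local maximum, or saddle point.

The Hessian of phi is constant: H = [[-8, -8], [-8, -4]].
det(H) = (-8)·(-4) − (-8)² = -32.
Since det(H) < 0, H is indefinite and the critical point is a saddle point.

saddle point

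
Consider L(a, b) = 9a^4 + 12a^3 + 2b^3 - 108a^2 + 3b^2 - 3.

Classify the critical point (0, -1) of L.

local maximum

The mixed partial ∂²L/∂a∂b is 0, so the Hessian at any point is diag(L_aa, L_bb) = diag(36(3a^2 + 2a - 6), 6(2b + 1)).
At (0, -1): H = diag(-216, -6).
Both eigenvalues are negative, so H is negative definite: a local maximum.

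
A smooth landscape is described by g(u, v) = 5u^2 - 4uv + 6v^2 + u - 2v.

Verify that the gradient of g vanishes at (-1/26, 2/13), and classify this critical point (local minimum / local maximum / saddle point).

local minimum

∇g = (10u - 4v + 1, -4u + 12v - 2); substituting (-1/26, 2/13) gives ∇g = (0, 0), so (-1/26, 2/13) is indeed a critical point.
The Hessian of g is constant: H = [[10, -4], [-4, 12]].
det(H) = 10·12 − (-4)² = 104.
det(H) > 0 and tr(H) = 22 > 0, so H is positive definite and the point is a local minimum.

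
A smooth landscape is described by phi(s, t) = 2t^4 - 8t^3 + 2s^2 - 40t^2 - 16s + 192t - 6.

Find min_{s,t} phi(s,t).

-596

phi(s,t) separates as P(s) + Q(t) − 6, so its minimum is min P + min Q − 6.
P'(s) = 4s - 16 vanishes at s ∈ {4}; Q'(t) = 8(t - 4)(t - 2)(t + 3) vanishes at t ∈ {-3, 2, 4}.
Local minima of P (where P''>0): P(4)=-32. Local minima of Q: Q(-3)=-558, Q(4)=128.
So the global minimum of phi is P(4) + Q(-3) − 6 = -32 − 558 − 6 = -596, attained at (4, -3).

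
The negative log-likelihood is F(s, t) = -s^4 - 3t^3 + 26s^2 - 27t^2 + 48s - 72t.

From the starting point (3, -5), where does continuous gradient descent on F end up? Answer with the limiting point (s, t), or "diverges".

F is separable, so gradient descent decouples: s follows -∂F/∂s, t follows -∂F/∂t.
∂F/∂s = -4(s - 4)(s + 1)(s + 3); at s=3 this is 96, so s decreases.
∂F/∂t = -9(t + 2)(t + 4); at t=-5 this is -27, so t increases.
s converges to its nearest critical value -1 (a local min of the s-part); t converges to -4. The iterate converges to (-1, -4).

(-1, -4)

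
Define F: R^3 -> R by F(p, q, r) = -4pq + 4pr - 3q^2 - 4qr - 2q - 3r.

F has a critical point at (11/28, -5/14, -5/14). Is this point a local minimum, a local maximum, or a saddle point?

saddle point

The Hessian is constant: H = [[0, -4, 4], [-4, -6, -4], [4, -4, 0]].
Leading principal minors: Δ₁ = 0, Δ₂ = -16, Δ₃ = 224.
The minors fit neither the all-positive nor the alternating-sign pattern, so H is indefinite: a saddle point.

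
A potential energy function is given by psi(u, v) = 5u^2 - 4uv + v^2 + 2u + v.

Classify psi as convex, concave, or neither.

psi is quadratic, so its Hessian is the constant matrix H = [[10, -4], [-4, 2]].
det(H) = 4, tr(H) = 12.
det(H) > 0 and tr(H) > 0, so H is positive definite everywhere: convex.

convex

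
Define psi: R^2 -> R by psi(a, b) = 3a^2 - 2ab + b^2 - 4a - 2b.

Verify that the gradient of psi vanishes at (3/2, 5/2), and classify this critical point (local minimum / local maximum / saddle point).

local minimum

∇psi = (6a - 2b - 4, -2a + 2b - 2); substituting (3/2, 5/2) gives ∇psi = (0, 0), so (3/2, 5/2) is indeed a critical point.
The Hessian of psi is constant: H = [[6, -2], [-2, 2]].
det(H) = 6·2 − (-2)² = 8.
det(H) > 0 and tr(H) = 8 > 0, so H is positive definite and the point is a local minimum.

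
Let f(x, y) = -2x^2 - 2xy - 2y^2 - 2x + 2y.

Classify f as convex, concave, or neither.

concave

f is quadratic, so its Hessian is the constant matrix H = [[-4, -2], [-2, -4]].
det(H) = 12, tr(H) = -8.
det(H) > 0 and tr(H) < 0, so H is negative definite everywhere: concave.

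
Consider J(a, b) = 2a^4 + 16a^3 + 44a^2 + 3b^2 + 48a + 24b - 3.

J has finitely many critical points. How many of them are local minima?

J separates as a function of a plus a function of b, so ∇J=0 decouples.
∂J/∂a = 8(a + 1)(a + 2)(a + 3) = 0 at a ∈ {-3, -2, -1}; ∂J/∂b = 6(b + 4) = 0 at b ∈ {-4}.
The Hessian is diagonal: diag(J_aa, J_bb). Second derivatives: J_aa(-3)=16, J_aa(-2)=-8, J_aa(-1)=16; J_bb(-4)=6.
Local minima occur where both diagonal entries positive: (-3, -4), (-1, -4). Count: 2.

2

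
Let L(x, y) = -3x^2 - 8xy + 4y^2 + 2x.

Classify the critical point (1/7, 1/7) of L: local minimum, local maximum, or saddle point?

The Hessian of L is constant: H = [[-6, -8], [-8, 8]].
det(H) = (-6)·8 − (-8)² = -112.
Since det(H) < 0, H is indefinite and the critical point is a saddle point.

saddle point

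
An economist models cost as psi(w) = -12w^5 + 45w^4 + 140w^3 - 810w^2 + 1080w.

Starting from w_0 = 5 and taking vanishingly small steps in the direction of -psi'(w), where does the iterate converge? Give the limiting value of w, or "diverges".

psi'(w) = -60(w - 3)(w - 2)(w - 1)(w + 3), so psi'(5) = -11520.
Gradient descent moves in the -psi' direction, i.e. w is increasing.
There is no critical point above w=5, and psi' keeps the same sign, so the iterate runs off to +∞.

diverges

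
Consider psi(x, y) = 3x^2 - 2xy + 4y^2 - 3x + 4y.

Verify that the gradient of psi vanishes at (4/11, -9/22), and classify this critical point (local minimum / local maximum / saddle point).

∇psi = (6x - 2y - 3, -2x + 8y + 4); substituting (4/11, -9/22) gives ∇psi = (0, 0), so (4/11, -9/22) is indeed a critical point.
The Hessian of psi is constant: H = [[6, -2], [-2, 8]].
det(H) = 6·8 − (-2)² = 44.
det(H) > 0 and tr(H) = 14 > 0, so H is positive definite and the point is a local minimum.

local minimum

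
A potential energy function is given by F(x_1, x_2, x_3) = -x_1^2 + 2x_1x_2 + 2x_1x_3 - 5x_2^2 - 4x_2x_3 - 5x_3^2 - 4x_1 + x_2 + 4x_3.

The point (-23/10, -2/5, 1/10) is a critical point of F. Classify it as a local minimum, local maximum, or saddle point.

local maximum

The Hessian is constant: H = [[-2, 2, 2], [2, -10, -4], [2, -4, -10]].
Leading principal minors: Δ₁ = -2, Δ₂ = 16, Δ₃ = -120.
The minors alternate sign starting negative (−, +, −), so H is negative definite: a local maximum.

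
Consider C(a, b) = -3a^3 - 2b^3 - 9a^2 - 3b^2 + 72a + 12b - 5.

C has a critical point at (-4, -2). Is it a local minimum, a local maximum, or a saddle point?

local minimum

The mixed partial ∂²C/∂a∂b is 0, so the Hessian at any point is diag(C_aa, C_bb) = diag(-18(a + 1), -6(2b + 1)).
At (-4, -2): H = diag(54, 18).
Both eigenvalues are positive, so H is positive definite: a local minimum.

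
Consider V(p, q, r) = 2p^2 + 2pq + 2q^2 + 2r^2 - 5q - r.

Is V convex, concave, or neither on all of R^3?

V is quadratic, so its Hessian is the constant matrix H = [[4, 2, 0], [2, 4, 0], [0, 0, 4]].
Leading principal minors: 4, 12, 48.
All positive ⇒ H ≻ 0 ⇒ convex.

convex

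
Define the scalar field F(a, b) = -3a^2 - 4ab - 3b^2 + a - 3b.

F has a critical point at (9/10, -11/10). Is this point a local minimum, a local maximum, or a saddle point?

local maximum

The Hessian of F is constant: H = [[-6, -4], [-4, -6]].
det(H) = (-6)·(-6) − (-4)² = 20.
det(H) > 0 and tr(H) = -12 < 0, so H is negative definite and the point is a local maximum.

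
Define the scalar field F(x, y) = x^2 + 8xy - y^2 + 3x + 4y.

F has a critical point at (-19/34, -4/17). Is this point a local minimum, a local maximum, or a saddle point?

saddle point

The Hessian of F is constant: H = [[2, 8], [8, -2]].
det(H) = 2·(-2) − 8² = -68.
Since det(H) < 0, H is indefinite and the critical point is a saddle point.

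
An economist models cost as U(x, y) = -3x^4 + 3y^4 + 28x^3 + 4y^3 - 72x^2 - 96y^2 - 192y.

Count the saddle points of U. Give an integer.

5

U separates as a function of x plus a function of y, so ∇U=0 decouples.
∂U/∂x = -12x(x - 4)(x - 3) = 0 at x ∈ {0, 3, 4}; ∂U/∂y = 12(y - 4)(y + 1)(y + 4) = 0 at y ∈ {-4, -1, 4}.
The Hessian is diagonal: diag(U_xx, U_yy). Second derivatives: U_xx(0)=-144, U_xx(3)=36, U_xx(4)=-48; U_yy(-4)=288, U_yy(-1)=-180, U_yy(4)=480.
Saddle points occur where the two diagonal entries have opposite signs: (0, -4), (0, 4), (3, -1), (4, -4), (4, 4). Count: 5.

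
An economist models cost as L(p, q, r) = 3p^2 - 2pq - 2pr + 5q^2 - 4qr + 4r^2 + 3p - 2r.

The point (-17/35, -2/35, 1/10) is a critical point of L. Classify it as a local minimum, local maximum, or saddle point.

The Hessian is constant: H = [[6, -2, -2], [-2, 10, -4], [-2, -4, 8]].
Leading principal minors: Δ₁ = 6, Δ₂ = 56, Δ₃ = 280.
All leading minors are positive, so H is positive definite: a local minimum.

local minimum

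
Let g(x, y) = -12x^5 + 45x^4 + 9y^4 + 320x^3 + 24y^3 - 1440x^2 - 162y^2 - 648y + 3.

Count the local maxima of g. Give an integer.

2

g separates as a function of x plus a function of y, so ∇g=0 decouples.
∂g/∂x = -60x(x - 4)(x - 3)(x + 4) = 0 at x ∈ {-4, 0, 3, 4}; ∂g/∂y = 36(y - 3)(y + 2)(y + 3) = 0 at y ∈ {-3, -2, 3}.
The Hessian is diagonal: diag(g_xx, g_yy). Second derivatives: g_xx(-4)=13440, g_xx(0)=-2880, g_xx(3)=1260, g_xx(4)=-1920; g_yy(-3)=216, g_yy(-2)=-180, g_yy(3)=1080.
Local maxima occur where both diagonal entries negative: (0, -2), (4, -2). Count: 2.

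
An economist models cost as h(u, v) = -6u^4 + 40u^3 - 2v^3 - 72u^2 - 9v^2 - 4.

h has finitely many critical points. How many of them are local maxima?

2

h separates as a function of u plus a function of v, so ∇h=0 decouples.
∂h/∂u = -24u(u - 3)(u - 2) = 0 at u ∈ {0, 2, 3}; ∂h/∂v = -6v(v + 3) = 0 at v ∈ {-3, 0}.
The Hessian is diagonal: diag(h_uu, h_vv). Second derivatives: h_uu(0)=-144, h_uu(2)=48, h_uu(3)=-72; h_vv(-3)=18, h_vv(0)=-18.
Local maxima occur where both diagonal entries negative: (0, 0), (3, 0). Count: 2.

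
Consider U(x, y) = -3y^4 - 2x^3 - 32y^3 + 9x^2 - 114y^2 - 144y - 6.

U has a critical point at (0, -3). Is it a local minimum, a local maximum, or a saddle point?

local minimum

The mixed partial ∂²U/∂x∂y is 0, so the Hessian at any point is diag(U_xx, U_yy) = diag(6(-2x + 3), -12(3y^2 + 16y + 19)).
At (0, -3): H = diag(18, 24).
Both eigenvalues are positive, so H is positive definite: a local minimum.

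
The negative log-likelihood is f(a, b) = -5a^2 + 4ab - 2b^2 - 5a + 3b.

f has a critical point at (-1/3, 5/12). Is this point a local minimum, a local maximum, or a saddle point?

The Hessian of f is constant: H = [[-10, 4], [4, -4]].
det(H) = (-10)·(-4) − 4² = 24.
det(H) > 0 and tr(H) = -14 < 0, so H is negative definite and the point is a local maximum.

local maximum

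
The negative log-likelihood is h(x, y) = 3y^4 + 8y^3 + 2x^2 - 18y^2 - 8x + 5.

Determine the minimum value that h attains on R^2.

-138

h(x,y) separates as P(x) + Q(y) + 5, so its minimum is min P + min Q + 5.
P'(x) = 4x - 8 vanishes at x ∈ {2}; Q'(y) = 12y(y - 1)(y + 3) vanishes at y ∈ {-3, 0, 1}.
Local minima of P (where P''>0): P(2)=-8. Local minima of Q: Q(-3)=-135, Q(1)=-7.
So the global minimum of h is P(2) + Q(-3) + 5 = -8 − 135 + 5 = -138, attained at (2, -3).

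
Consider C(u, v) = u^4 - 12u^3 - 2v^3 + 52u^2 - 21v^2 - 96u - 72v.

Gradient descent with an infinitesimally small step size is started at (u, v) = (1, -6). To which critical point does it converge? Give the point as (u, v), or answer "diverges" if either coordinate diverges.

C is separable, so gradient descent decouples: u follows -∂C/∂u, v follows -∂C/∂v.
∂C/∂u = 4(u - 4)(u - 3)(u - 2); at u=1 this is -24, so u increases.
∂C/∂v = -6(v + 3)(v + 4); at v=-6 this is -36, so v increases.
u converges to its nearest critical value 2 (a local min of the u-part); v converges to -4. The iterate converges to (2, -4).

(2, -4)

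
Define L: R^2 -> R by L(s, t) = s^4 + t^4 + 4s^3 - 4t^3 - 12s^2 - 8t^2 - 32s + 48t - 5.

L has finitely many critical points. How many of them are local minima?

4

L separates as a function of s plus a function of t, so ∇L=0 decouples.
∂L/∂s = 4(s - 2)(s + 1)(s + 4) = 0 at s ∈ {-4, -1, 2}; ∂L/∂t = 4(t - 3)(t - 2)(t + 2) = 0 at t ∈ {-2, 2, 3}.
The Hessian is diagonal: diag(L_ss, L_tt). Second derivatives: L_ss(-4)=72, L_ss(-1)=-36, L_ss(2)=72; L_tt(-2)=80, L_tt(2)=-16, L_tt(3)=20.
Local minima occur where both diagonal entries positive: (-4, -2), (-4, 3), (2, -2), (2, 3). Count: 4.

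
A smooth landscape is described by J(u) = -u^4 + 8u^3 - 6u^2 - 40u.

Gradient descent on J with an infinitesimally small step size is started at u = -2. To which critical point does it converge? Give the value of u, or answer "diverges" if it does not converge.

J'(u) = -4(u - 5)(u - 2)(u + 1), so J'(-2) = 112.
Gradient descent moves in the -J' direction, i.e. u is decreasing.
There is no critical point below u=-2, and J' keeps the same sign, so the iterate runs off to −∞.

diverges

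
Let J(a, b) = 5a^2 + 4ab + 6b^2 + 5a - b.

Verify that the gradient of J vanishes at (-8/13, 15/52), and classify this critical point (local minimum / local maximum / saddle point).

∇J = (10a + 4b + 5, 4a + 12b - 1); substituting (-8/13, 15/52) gives ∇J = (0, 0), so (-8/13, 15/52) is indeed a critical point.
The Hessian of J is constant: H = [[10, 4], [4, 12]].
det(H) = 10·12 − 4² = 104.
det(H) > 0 and tr(H) = 22 > 0, so H is positive definite and the point is a local minimum.

local minimum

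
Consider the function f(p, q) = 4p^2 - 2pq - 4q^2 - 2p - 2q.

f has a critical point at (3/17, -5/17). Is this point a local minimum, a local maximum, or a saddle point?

The Hessian of f is constant: H = [[8, -2], [-2, -8]].
det(H) = 8·(-8) − (-2)² = -68.
Since det(H) < 0, H is indefinite and the critical point is a saddle point.

saddle point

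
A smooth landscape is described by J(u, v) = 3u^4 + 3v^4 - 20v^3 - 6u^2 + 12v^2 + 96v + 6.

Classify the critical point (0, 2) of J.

The mixed partial ∂²J/∂u∂v is 0, so the Hessian at any point is diag(J_uu, J_vv) = diag(12(3u^2 - 1), 12(3v^2 - 10v + 2)).
At (0, 2): H = diag(-12, -72).
Both eigenvalues are negative, so H is negative definite: a local maximum.

local maximum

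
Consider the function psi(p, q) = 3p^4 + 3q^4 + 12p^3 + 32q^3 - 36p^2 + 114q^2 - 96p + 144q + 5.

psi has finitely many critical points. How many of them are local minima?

psi separates as a function of p plus a function of q, so ∇psi=0 decouples.
∂psi/∂p = 12(p - 2)(p + 1)(p + 4) = 0 at p ∈ {-4, -1, 2}; ∂psi/∂q = 12(q + 1)(q + 3)(q + 4) = 0 at q ∈ {-4, -3, -1}.
The Hessian is diagonal: diag(psi_pp, psi_qq). Second derivatives: psi_pp(-4)=216, psi_pp(-1)=-108, psi_pp(2)=216; psi_qq(-4)=36, psi_qq(-3)=-24, psi_qq(-1)=72.
Local minima occur where both diagonal entries positive: (-4, -4), (-4, -1), (2, -4), (2, -1). Count: 4.

4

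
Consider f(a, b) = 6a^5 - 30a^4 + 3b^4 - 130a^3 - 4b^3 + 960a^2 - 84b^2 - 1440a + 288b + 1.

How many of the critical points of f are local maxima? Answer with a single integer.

2

f separates as a function of a plus a function of b, so ∇f=0 decouples.
∂f/∂a = 30(a - 4)(a - 3)(a - 1)(a + 4) = 0 at a ∈ {-4, 1, 3, 4}; ∂f/∂b = 12(b - 3)(b - 2)(b + 4) = 0 at b ∈ {-4, 2, 3}.
The Hessian is diagonal: diag(f_aa, f_bb). Second derivatives: f_aa(-4)=-8400, f_aa(1)=900, f_aa(3)=-420, f_aa(4)=720; f_bb(-4)=504, f_bb(2)=-72, f_bb(3)=84.
Local maxima occur where both diagonal entries negative: (-4, 2), (3, 2). Count: 2.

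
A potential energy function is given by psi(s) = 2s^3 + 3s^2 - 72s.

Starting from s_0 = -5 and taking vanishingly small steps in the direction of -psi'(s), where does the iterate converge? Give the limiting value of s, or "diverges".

psi'(s) = 6(s - 3)(s + 4), so psi'(-5) = 48.
Gradient descent moves in the -psi' direction, i.e. s is decreasing.
There is no critical point below s=-5, and psi' keeps the same sign, so the iterate runs off to −∞.

diverges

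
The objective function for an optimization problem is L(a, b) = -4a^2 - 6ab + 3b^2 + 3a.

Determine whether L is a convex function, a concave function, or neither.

neither

L is quadratic, so its Hessian is the constant matrix H = [[-8, -6], [-6, 6]].
det(H) = -84, tr(H) = -2.
det(H) < 0, so H is indefinite: neither convex nor concave.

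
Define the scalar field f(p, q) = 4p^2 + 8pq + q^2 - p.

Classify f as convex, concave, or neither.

neither

f is quadratic, so its Hessian is the constant matrix H = [[8, 8], [8, 2]].
det(H) = -48, tr(H) = 10.
det(H) < 0, so H is indefinite: neither convex nor concave.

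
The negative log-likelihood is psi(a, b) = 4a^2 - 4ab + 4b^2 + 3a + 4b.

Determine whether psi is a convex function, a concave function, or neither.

convex

psi is quadratic, so its Hessian is the constant matrix H = [[8, -4], [-4, 8]].
det(H) = 48, tr(H) = 16.
det(H) > 0 and tr(H) > 0, so H is positive definite everywhere: convex.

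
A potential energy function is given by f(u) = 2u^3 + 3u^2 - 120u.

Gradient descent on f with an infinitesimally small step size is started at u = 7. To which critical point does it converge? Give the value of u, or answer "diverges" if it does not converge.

f'(u) = 6(u - 4)(u + 5), so f'(7) = 216.
Gradient descent moves in the -f' direction, i.e. u is decreasing.
The nearest critical point in that direction is u = 4, where f'' = 54 > 0 (a local minimum). The iterate converges there.

4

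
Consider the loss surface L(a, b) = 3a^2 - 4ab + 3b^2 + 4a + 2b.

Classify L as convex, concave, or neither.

convex

L is quadratic, so its Hessian is the constant matrix H = [[6, -4], [-4, 6]].
det(H) = 20, tr(H) = 12.
det(H) > 0 and tr(H) > 0, so H is positive definite everywhere: convex.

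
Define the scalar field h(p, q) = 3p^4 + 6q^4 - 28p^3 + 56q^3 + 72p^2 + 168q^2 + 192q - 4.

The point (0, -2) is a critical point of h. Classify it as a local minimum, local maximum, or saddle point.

The mixed partial ∂²h/∂p∂q is 0, so the Hessian at any point is diag(h_pp, h_qq) = diag(12(3p^2 - 14p + 12), 24(3q^2 + 14q + 14)).
At (0, -2): H = diag(144, -48).
The eigenvalues have opposite signs, so H is indefinite: a saddle point.

saddle point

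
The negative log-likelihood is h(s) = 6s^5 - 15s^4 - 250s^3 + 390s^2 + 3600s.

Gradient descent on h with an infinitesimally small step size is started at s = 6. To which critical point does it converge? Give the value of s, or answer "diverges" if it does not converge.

h'(s) = 30(s - 5)(s - 3)(s + 2)(s + 4), so h'(6) = 7200.
Gradient descent moves in the -h' direction, i.e. s is decreasing.
The nearest critical point in that direction is s = 5, where h'' = 3780 > 0 (a local minimum). The iterate converges there.

5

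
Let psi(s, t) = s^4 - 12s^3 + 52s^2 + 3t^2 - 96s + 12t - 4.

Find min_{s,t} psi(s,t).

-80

psi(s,t) separates as P(s) + Q(t) − 4, so its minimum is min P + min Q − 4.
P'(s) = 4(s - 4)(s - 3)(s - 2) vanishes at s ∈ {2, 3, 4}; Q'(t) = 6(t + 2) vanishes at t ∈ {-2}.
Local minima of P (where P''>0): P(2)=-64, P(4)=-64. Local minima of Q: Q(-2)=-12.
So the global minimum of psi is P(2) + Q(-2) − 4 = -64 − 12 − 4 = -80, attained at (2, -2).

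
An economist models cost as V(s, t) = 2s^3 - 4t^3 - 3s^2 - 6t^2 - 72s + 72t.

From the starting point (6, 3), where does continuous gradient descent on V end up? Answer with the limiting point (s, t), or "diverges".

V is separable, so gradient descent decouples: s follows -∂V/∂s, t follows -∂V/∂t.
∂V/∂s = 6(s - 4)(s + 3); at s=6 this is 108, so s decreases.
∂V/∂t = -12(t - 2)(t + 3); at t=3 this is -72, so t increases.
The t-coordinate has no critical point in that direction and runs off to infinity.

diverges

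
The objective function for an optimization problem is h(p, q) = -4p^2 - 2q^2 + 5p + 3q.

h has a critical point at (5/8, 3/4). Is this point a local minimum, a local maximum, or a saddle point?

local maximum

The Hessian of h is constant: H = [[-8, 0], [0, -4]].
det(H) = (-8)·(-4) − 0² = 32.
det(H) > 0 and tr(H) = -12 < 0, so H is negative definite and the point is a local maximum.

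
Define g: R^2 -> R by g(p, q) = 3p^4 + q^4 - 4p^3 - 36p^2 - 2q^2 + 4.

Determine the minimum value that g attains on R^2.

g(p,q) separates as A(p) + B(q) + 4, so its minimum is min A + min B + 4.
A'(p) = 12p(p - 3)(p + 2) vanishes at p ∈ {-2, 0, 3}; B'(q) = 4q(q - 1)(q + 1) vanishes at q ∈ {-1, 0, 1}.
Local minima of A (where A''>0): A(-2)=-64, A(3)=-189. Local minima of B: B(-1)=-1, B(1)=-1.
So the global minimum of g is A(3) + B(-1) + 4 = -189 − 1 + 4 = -186, attained at (3, -1).

-186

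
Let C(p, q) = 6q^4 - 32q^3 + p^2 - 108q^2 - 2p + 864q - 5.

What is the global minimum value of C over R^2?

-2220

C(p,q) separates as A(p) + B(q) − 5, so its minimum is min A + min B − 5.
A'(p) = 2p - 2 vanishes at p ∈ {1}; B'(q) = 24(q - 4)(q - 3)(q + 3) vanishes at q ∈ {-3, 3, 4}.
Local minima of A (where A''>0): A(1)=-1. Local minima of B: B(-3)=-2214, B(4)=1216.
So the global minimum of C is A(1) + B(-3) − 5 = -1 − 2214 − 5 = -2220, attained at (1, -3).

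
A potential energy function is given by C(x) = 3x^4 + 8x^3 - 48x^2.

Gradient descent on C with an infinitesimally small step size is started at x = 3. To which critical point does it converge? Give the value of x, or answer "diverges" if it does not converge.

2

C'(x) = 12x(x - 2)(x + 4), so C'(3) = 252.
Gradient descent moves in the -C' direction, i.e. x is decreasing.
The nearest critical point in that direction is x = 2, where C'' = 144 > 0 (a local minimum). The iterate converges there.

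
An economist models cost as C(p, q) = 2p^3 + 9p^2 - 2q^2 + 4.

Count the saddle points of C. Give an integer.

C separates as a function of p plus a function of q, so ∇C=0 decouples.
∂C/∂p = 6p(p + 3) = 0 at p ∈ {-3, 0}; ∂C/∂q = -4q = 0 at q ∈ {0}.
The Hessian is diagonal: diag(C_pp, C_qq). Second derivatives: C_pp(-3)=-18, C_pp(0)=18; C_qq(0)=-4.
Saddle points occur where the two diagonal entries have opposite signs: (0, 0). Count: 1.

1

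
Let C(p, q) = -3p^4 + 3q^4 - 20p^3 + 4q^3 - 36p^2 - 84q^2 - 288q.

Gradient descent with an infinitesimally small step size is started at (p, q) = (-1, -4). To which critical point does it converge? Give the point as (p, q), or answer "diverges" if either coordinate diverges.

C is separable, so gradient descent decouples: p follows -∂C/∂p, q follows -∂C/∂q.
∂C/∂p = -12p(p + 2)(p + 3); at p=-1 this is 24, so p decreases.
∂C/∂q = 12(q - 4)(q + 2)(q + 3); at q=-4 this is -192, so q increases.
p converges to its nearest critical value -2 (a local min of the p-part); q converges to -3. The iterate converges to (-2, -3).

(-2, -3)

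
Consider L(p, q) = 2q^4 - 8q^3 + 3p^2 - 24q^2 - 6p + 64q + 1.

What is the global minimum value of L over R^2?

-130

L(p,q) separates as A(p) + B(q) + 1, so its minimum is min A + min B + 1.
A'(p) = 6p - 6 vanishes at p ∈ {1}; B'(q) = 8(q - 4)(q - 1)(q + 2) vanishes at q ∈ {-2, 1, 4}.
Local minima of A (where A''>0): A(1)=-3. Local minima of B: B(-2)=-128, B(4)=-128.
So the global minimum of L is A(1) + B(-2) + 1 = -3 − 128 + 1 = -130, attained at (1, -2).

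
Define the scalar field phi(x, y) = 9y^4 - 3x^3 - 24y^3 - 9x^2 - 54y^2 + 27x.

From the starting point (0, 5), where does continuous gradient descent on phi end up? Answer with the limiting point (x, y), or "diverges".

(-3, 3)

phi is separable, so gradient descent decouples: x follows -∂phi/∂x, y follows -∂phi/∂y.
∂phi/∂x = -9(x - 1)(x + 3); at x=0 this is 27, so x decreases.
∂phi/∂y = 36y(y - 3)(y + 1); at y=5 this is 2160, so y decreases.
x converges to its nearest critical value -3 (a local min of the x-part); y converges to 3. The iterate converges to (-3, 3).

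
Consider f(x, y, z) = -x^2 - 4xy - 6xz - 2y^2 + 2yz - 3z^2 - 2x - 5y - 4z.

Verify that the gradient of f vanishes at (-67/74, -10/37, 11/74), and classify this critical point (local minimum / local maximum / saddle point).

saddle point

∇f = (-2x - 4y - 6z - 2, -4x - 4y + 2z - 5, -6x + 2y - 6z - 4); substituting (-67/74, -10/37, 11/74) gives ∇f = (0, 0, 0), so (-67/74, -10/37, 11/74) is indeed a critical point.
The Hessian is constant: H = [[-2, -4, -6], [-4, -4, 2], [-6, 2, -6]].
Leading principal minors: Δ₁ = -2, Δ₂ = -8, Δ₃ = 296.
The minors fit neither the all-positive nor the alternating-sign pattern, so H is indefinite: a saddle point.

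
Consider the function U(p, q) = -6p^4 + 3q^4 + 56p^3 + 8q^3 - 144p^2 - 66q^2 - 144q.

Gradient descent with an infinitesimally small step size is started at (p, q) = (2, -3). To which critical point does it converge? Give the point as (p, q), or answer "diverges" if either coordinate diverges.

U is separable, so gradient descent decouples: p follows -∂U/∂p, q follows -∂U/∂q.
∂U/∂p = -24p(p - 4)(p - 3); at p=2 this is -96, so p increases.
∂U/∂q = 12(q - 3)(q + 1)(q + 4); at q=-3 this is 144, so q decreases.
p converges to its nearest critical value 3 (a local min of the p-part); q converges to -4. The iterate converges to (3, -4).

(3, -4)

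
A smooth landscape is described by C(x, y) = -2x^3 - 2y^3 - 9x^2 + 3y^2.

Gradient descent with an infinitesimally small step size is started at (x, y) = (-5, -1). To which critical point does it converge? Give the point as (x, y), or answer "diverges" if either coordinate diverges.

(-3, 0)

C is separable, so gradient descent decouples: x follows -∂C/∂x, y follows -∂C/∂y.
∂C/∂x = -6x(x + 3); at x=-5 this is -60, so x increases.
∂C/∂y = -6y(y - 1); at y=-1 this is -12, so y increases.
x converges to its nearest critical value -3 (a local min of the x-part); y converges to 0. The iterate converges to (-3, 0).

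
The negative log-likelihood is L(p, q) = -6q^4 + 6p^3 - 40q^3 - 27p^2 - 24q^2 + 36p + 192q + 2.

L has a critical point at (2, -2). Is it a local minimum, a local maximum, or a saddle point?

The mixed partial ∂²L/∂p∂q is 0, so the Hessian at any point is diag(L_pp, L_qq) = diag(18(2p - 3), -24(3q^2 + 10q + 2)).
At (2, -2): H = diag(18, 144).
Both eigenvalues are positive, so H is positive definite: a local minimum.

local minimum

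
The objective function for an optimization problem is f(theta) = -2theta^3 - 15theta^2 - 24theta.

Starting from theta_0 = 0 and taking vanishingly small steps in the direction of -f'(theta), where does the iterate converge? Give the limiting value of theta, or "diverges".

f'(theta) = -6(theta + 1)(theta + 4), so f'(0) = -24.
Gradient descent moves in the -f' direction, i.e. theta is increasing.
There is no critical point above theta=0, and f' keeps the same sign, so the iterate runs off to +∞.

diverges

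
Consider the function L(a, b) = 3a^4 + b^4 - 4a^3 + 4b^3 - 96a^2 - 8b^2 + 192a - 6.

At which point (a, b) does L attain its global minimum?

L(a,b) separates as P(a) + Q(b) − 6, so its minimum is min P + min Q − 6.
P'(a) = 12(a - 4)(a - 1)(a + 4) vanishes at a ∈ {-4, 1, 4}; Q'(b) = 4b(b - 1)(b + 4) vanishes at b ∈ {-4, 0, 1}.
Local minima of P (where P''>0): P(-4)=-1280, P(4)=-256. Local minima of Q: Q(-4)=-128, Q(1)=-3.
So the global minimum of L is P(-4) + Q(-4) − 6 = -1280 − 128 − 6 = -1414, attained at (-4, -4).

(-4, -4)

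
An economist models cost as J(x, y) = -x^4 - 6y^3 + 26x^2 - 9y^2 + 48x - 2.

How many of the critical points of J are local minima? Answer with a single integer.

1

J separates as a function of x plus a function of y, so ∇J=0 decouples.
∂J/∂x = -4(x - 4)(x + 1)(x + 3) = 0 at x ∈ {-3, -1, 4}; ∂J/∂y = -18y(y + 1) = 0 at y ∈ {-1, 0}.
The Hessian is diagonal: diag(J_xx, J_yy). Second derivatives: J_xx(-3)=-56, J_xx(-1)=40, J_xx(4)=-140; J_yy(-1)=18, J_yy(0)=-18.
Local minima occur where both diagonal entries positive: (-1, -1). Count: 1.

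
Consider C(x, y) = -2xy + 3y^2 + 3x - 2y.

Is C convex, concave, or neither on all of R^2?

C is quadratic, so its Hessian is the constant matrix H = [[0, -2], [-2, 6]].
det(H) = -4, tr(H) = 6.
det(H) < 0, so H is indefinite: neither convex nor concave.

neither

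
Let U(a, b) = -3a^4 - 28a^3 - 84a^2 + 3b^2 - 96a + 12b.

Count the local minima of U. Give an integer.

U separates as a function of a plus a function of b, so ∇U=0 decouples.
∂U/∂a = -12(a + 1)(a + 2)(a + 4) = 0 at a ∈ {-4, -2, -1}; ∂U/∂b = 6(b + 2) = 0 at b ∈ {-2}.
The Hessian is diagonal: diag(U_aa, U_bb). Second derivatives: U_aa(-4)=-72, U_aa(-2)=24, U_aa(-1)=-36; U_bb(-2)=6.
Local minima occur where both diagonal entries positive: (-2, -2). Count: 1.

1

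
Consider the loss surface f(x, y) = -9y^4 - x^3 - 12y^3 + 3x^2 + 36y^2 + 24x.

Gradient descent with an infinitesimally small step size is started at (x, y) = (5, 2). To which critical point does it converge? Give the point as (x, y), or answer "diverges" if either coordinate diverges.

diverges

f is separable, so gradient descent decouples: x follows -∂f/∂x, y follows -∂f/∂y.
∂f/∂x = -3(x - 4)(x + 2); at x=5 this is -21, so x increases.
∂f/∂y = -36y(y - 1)(y + 2); at y=2 this is -288, so y increases.
The x-coordinate has no critical point in that direction and runs off to infinity.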